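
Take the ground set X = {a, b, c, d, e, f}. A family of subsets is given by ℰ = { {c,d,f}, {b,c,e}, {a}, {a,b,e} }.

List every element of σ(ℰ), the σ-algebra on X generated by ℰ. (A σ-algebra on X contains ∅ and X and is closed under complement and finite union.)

Start: ℰ ∪ {∅, X} = { ∅, {a}, {a,b,e}, {b,c,e}, {c,d,f}, X }.
Round 1. New:
  {a,d,f}  = X∖{b,c,e}
  {a,b,c,e}  = {a,b,e} ∪ {b,c,e}
  {a,c,d,f}  = {c,d,f} ∪ {a}
  {b,c,d,e,f}  = X∖{a}
  — 10 sets.
Round 2: +3 →
  {b,e}  = X∖{a,c,d,f}
  {d,f}  = X∖{a,b,c,e}
  {a,b,d,e,f}  = {a,d,f} ∪ {a,b,e}
  — 13 sets.
Round 3: 2 new —
  {c}  = X∖{a,b,d,e,f}
  {b,d,e,f}  = {b,e} ∪ {d,f}
  — 15 sets.
Round 4 adds 1:
  {a,c}  = X∖{b,d,e,f}
  — 16 sets.
Round 5 adds nothing — fixpoint reached.

Therefore σ(ℰ) = { ∅, {a}, {c}, {a,c}, {b,e}, {d,f}, {a,b,e}, {a,d,f}, {b,c,e}, {c,d,f}, {a,b,c,e}, {a,c,d,f}, {b,d,e,f}, {a,b,d,e,f}, {b,c,d,e,f}, X } (|σ(ℰ)| = 16).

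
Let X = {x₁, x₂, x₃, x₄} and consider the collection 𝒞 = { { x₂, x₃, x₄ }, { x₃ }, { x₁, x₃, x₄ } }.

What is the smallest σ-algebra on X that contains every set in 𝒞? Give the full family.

Take S₀ = 𝒞 ∪ {∅, X} = { ∅, { x₃ }, { x₁, x₃, x₄ }, { x₂, x₃, x₄ }, X }.
Iteration 1. New:
  { x₁ }  = ᶜ of { x₂, x₃, x₄ }
  { x₂ }  = ᶜ of { x₁, x₃, x₄ }
  { x₁, x₂, x₄ }  = ᶜ of { x₃ }
Iteration 2 adds 3:
  { x₁, x₂ }  = { x₂ } ∪ { x₁ }
  { x₁, x₃ }  = { x₃ } ∪ { x₁ }
  { x₂, x₃ }  = { x₃ } ∪ { x₂ }
Iteration 3: +4 →
  { x₁, x₄ }  = ᶜ of { x₂, x₃ }
  { x₂, x₄ }  = ᶜ of { x₁, x₃ }
  { x₃, x₄ }  = ᶜ of { x₁, x₂ }
  { x₁, x₂, x₃ }  = { x₃ } ∪ { x₁, x₂ }
Iteration 4: +1 →
  { x₄ }  = ᶜ of { x₁, x₂, x₃ }
After Iteration 5 the family is unchanged; done.

σ(𝒞) = { ∅, { x₁ }, { x₂ }, { x₃ }, { x₄ }, { x₁, x₂ }, { x₁, x₃ }, { x₁, x₄ }, { x₂, x₃ }, { x₂, x₄ }, { x₃, x₄ }, { x₁, x₂, x₃ }, { x₁, x₂, x₄ }, { x₁, x₃, x₄ }, { x₂, x₃, x₄ }, X }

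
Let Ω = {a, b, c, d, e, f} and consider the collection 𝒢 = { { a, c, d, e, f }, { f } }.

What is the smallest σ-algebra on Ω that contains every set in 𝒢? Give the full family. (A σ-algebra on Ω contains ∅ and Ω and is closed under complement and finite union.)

Seed the family with 𝒢 together with ∅ and Ω: { ∅, { f }, { a, c, d, e, f }, Ω }.
Step 1: 2 new —
  { b }  = Ω∖{ a, c, d, e, f }
  { a, b, c, d, e }  = Ω∖{ f }
  (now 6)
Step 2 (1 new):
  { b, f }  = { b } ∪ { f }
  (now 7)
Step 3 (1 new):
  { a, c, d, e }  = Ω∖{ b, f }
  (now 8)
Step 4: stable.

Hence σ(𝒢) has 8 members: { ∅, { b }, { f }, { b, f }, { a, c, d, e }, { a, b, c, d, e }, { a, c, d, e, f }, Ω }.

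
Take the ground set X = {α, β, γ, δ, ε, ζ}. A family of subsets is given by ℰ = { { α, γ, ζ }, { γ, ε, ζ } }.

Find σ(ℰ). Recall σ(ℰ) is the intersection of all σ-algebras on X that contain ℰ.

|σ(ℰ)| = 16.  σ(ℰ) = { {  }, { α }, { ε }, { α, ε }, { β, δ }, { γ, ζ }, { α, β, δ }, { α, γ, ζ }, { β, δ, ε }, { γ, ε, ζ }, { α, β, δ, ε }, { α, γ, ε, ζ }, { β, γ, δ, ζ }, { α, β, γ, δ, ζ }, { β, γ, δ, ε, ζ }, X }

Working:
Take S₀ = ℰ ∪ {∅, X} = { {  }, { α, γ, ζ }, { γ, ε, ζ }, X }.
Iteration 1: +3 →
  { α, β, δ }  = { γ, ε, ζ }ᶜ
  { β, δ, ε }  = { α, γ, ζ }ᶜ
  { α, γ, ε, ζ }  = { α, γ, ζ } ∪ { γ, ε, ζ }
  [7 total]
Iteration 2 (4 new):
  { β, δ }  = { α, γ, ε, ζ }ᶜ
  { α, β, δ, ε }  = { α, β, δ } ∪ { β, δ, ε }
  { α, β, γ, δ, ζ }  = { α, γ, ζ } ∪ { α, β, δ }
  { β, γ, δ, ε, ζ }  = { γ, ε, ζ } ∪ { β, δ, ε }
  [11 total]
Iteration 3: +3 →
  { α }  = { β, γ, δ, ε, ζ }ᶜ
  { ε }  = { α, β, γ, δ, ζ }ᶜ
  { γ, ζ }  = { α, β, δ, ε }ᶜ
  [14 total]
Iteration 4: +2 →
  { α, ε }  = { ε } ∪ { α }
  { β, γ, δ, ζ }  = { γ, ζ } ∪ { β, δ }
  [16 total]
After Iteration 5 the family is unchanged; done.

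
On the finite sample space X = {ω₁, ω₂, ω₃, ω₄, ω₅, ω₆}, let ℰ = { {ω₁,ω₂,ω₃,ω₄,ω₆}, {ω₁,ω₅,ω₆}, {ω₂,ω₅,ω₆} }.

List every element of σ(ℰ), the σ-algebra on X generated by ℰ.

Answer: σ(ℰ) = { {}, {ω₁}, {ω₂}, {ω₅}, {ω₆}, {ω₁,ω₂}, {ω₁,ω₅}, {ω₁,ω₆}, {ω₂,ω₅}, {ω₂,ω₆}, {ω₃,ω₄}, {ω₅,ω₆}, {ω₁,ω₂,ω₅}, {ω₁,ω₂,ω₆}, {ω₁,ω₃,ω₄}, {ω₁,ω₅,ω₆}, {ω₂,ω₃,ω₄}, {ω₂,ω₅,ω₆}, {ω₃,ω₄,ω₅}, {ω₃,ω₄,ω₆}, {ω₁,ω₂,ω₃,ω₄}, {ω₁,ω₂,ω₅,ω₆}, {ω₁,ω₃,ω₄,ω₅}, {ω₁,ω₃,ω₄,ω₆}, {ω₂,ω₃,ω₄,ω₅}, {ω₂,ω₃,ω₄,ω₆}, {ω₃,ω₄,ω₅,ω₆}, {ω₁,ω₂,ω₃,ω₄,ω₅}, {ω₁,ω₂,ω₃,ω₄,ω₆}, {ω₁,ω₃,ω₄,ω₅,ω₆}, {ω₂,ω₃,ω₄,ω₅,ω₆}, X }

Working:
Seed the family with ℰ together with ∅ and X: { {}, {ω₁,ω₅,ω₆}, {ω₂,ω₅,ω₆}, {ω₁,ω₂,ω₃,ω₄,ω₆}, X }.
Round 1: +4 →
  {ω₅}  = ᶜ of {ω₁,ω₂,ω₃,ω₄,ω₆}
  {ω₁,ω₃,ω₄}  = ᶜ of {ω₂,ω₅,ω₆}
  {ω₂,ω₃,ω₄}  = ᶜ of {ω₁,ω₅,ω₆}
  {ω₁,ω₂,ω₅,ω₆}  = {ω₁,ω₅,ω₆} ∪ {ω₂,ω₅,ω₆}
  [9 total]
Round 2. New:
  {ω₃,ω₄}  = ᶜ of {ω₁,ω₂,ω₅,ω₆}
  {ω₁,ω₂,ω₃,ω₄}  = {ω₂,ω₃,ω₄} ∪ {ω₁,ω₃,ω₄}
  {ω₁,ω₃,ω₄,ω₅}  = {ω₅} ∪ {ω₁,ω₃,ω₄}
  {ω₂,ω₃,ω₄,ω₅}  = {ω₂,ω₃,ω₄} ∪ {ω₅}
  {ω₁,ω₃,ω₄,ω₅,ω₆}  = {ω₁,ω₃,ω₄} ∪ {ω₁,ω₅,ω₆}
  {ω₂,ω₃,ω₄,ω₅,ω₆}  = {ω₂,ω₃,ω₄} ∪ {ω₂,ω₅,ω₆}
  [15 total]
Round 3 adds 7:
  {ω₁}  = ᶜ of {ω₂,ω₃,ω₄,ω₅,ω₆}
  {ω₂}  = ᶜ of {ω₁,ω₃,ω₄,ω₅,ω₆}
  {ω₁,ω₆}  = ᶜ of {ω₂,ω₃,ω₄,ω₅}
  {ω₂,ω₆}  = ᶜ of {ω₁,ω₃,ω₄,ω₅}
  {ω₅,ω₆}  = ᶜ of {ω₁,ω₂,ω₃,ω₄}
  {ω₃,ω₄,ω₅}  = {ω₃,ω₄} ∪ {ω₅}
  {ω₁,ω₂,ω₃,ω₄,ω₅}  = {ω₁,ω₃,ω₄} ∪ {ω₂,ω₃,ω₄,ω₅}
  [22 total]
Round 4: +8 →
  {ω₆}  = ᶜ of {ω₁,ω₂,ω₃,ω₄,ω₅}
  {ω₁,ω₂}  = {ω₂} ∪ {ω₁}
  {ω₁,ω₅}  = {ω₅} ∪ {ω₁}
  {ω₂,ω₅}  = {ω₂} ∪ {ω₅}
  {ω₁,ω₂,ω₆}  = ᶜ of {ω₃,ω₄,ω₅}
  {ω₁,ω₃,ω₄,ω₆}  = {ω₃,ω₄} ∪ {ω₁,ω₆}
  {ω₂,ω₃,ω₄,ω₆}  = {ω₃,ω₄} ∪ {ω₂,ω₆}
  {ω₃,ω₄,ω₅,ω₆}  = {ω₃,ω₄,ω₅} ∪ {ω₅,ω₆}
  [30 total]
Round 5 (2 new):
  {ω₁,ω₂,ω₅}  = {ω₂,ω₅} ∪ {ω₁,ω₂}
  {ω₃,ω₄,ω₆}  = {ω₃,ω₄} ∪ {ω₆}
  [32 total]
Round 6: stable.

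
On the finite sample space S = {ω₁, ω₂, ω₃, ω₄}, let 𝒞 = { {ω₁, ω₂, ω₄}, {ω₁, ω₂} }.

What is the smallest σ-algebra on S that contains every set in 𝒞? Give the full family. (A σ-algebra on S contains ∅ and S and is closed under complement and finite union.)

Begin from { {}, {ω₁, ω₂}, {ω₁, ω₂, ω₄}, S } (that is, 𝒞 plus ∅ and S).
Iteration 1 (2 new):
  {ω₃}  = ᶜ of {ω₁, ω₂, ω₄}
  {ω₃, ω₄}  = ᶜ of {ω₁, ω₂}
Iteration 2: +1 →
  {ω₁, ω₂, ω₃}  = {ω₃} ∪ {ω₁, ω₂}
Iteration 3 (1 new):
  {ω₄}  = ᶜ of {ω₁, ω₂, ω₃}
Iteration 4: no new sets; the family is a σ-algebra.

Hence σ(𝒞) has 8 members: { {}, {ω₃}, {ω₄}, {ω₁, ω₂}, {ω₃, ω₄}, {ω₁, ω₂, ω₃}, {ω₁, ω₂, ω₄}, S }.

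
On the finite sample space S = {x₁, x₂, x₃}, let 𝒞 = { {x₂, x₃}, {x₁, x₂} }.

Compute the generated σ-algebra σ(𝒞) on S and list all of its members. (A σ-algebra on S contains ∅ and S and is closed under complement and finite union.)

Begin from { {}, {x₁, x₂}, {x₂, x₃}, S } (that is, 𝒞 plus ∅ and S).
Pass 1. New:
  {x₁}  = ᶜ of {x₂, x₃}
  {x₃}  = ᶜ of {x₁, x₂}
  (now 6)
Pass 2: +1 →
  {x₁, x₃}  = {x₃} ∪ {x₁}
  (now 7)
Pass 3: 1 new —
  {x₂}  = ᶜ of {x₁, x₃}
  (now 8)
Pass 4: already closed under ᶜ and ∪.

Therefore σ(𝒞) = { {}, {x₁}, {x₂}, {x₃}, {x₁, x₂}, {x₁, x₃}, {x₂, x₃}, S } (|σ(𝒞)| = 8).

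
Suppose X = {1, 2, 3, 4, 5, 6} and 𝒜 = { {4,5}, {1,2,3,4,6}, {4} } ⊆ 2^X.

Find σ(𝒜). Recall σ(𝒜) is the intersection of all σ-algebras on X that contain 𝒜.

Take S₀ = 𝒜 ∪ {∅, X} = { {}, {4}, {4,5}, {1,2,3,4,6}, X }.
Step 1. New:
  {5}  = complement {1,2,3,4,6}
  {1,2,3,6}  = complement {4,5}
  {1,2,3,5,6}  = complement {4}
  — 8 sets.
Step 2: stable.

Therefore σ(𝒜) = { {}, {4}, {5}, {4,5}, {1,2,3,6}, {1,2,3,4,6}, {1,2,3,5,6}, X } (|σ(𝒜)| = 8).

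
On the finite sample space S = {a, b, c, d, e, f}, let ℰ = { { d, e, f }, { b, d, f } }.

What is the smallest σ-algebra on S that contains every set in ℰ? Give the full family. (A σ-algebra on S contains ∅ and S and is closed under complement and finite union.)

Take S₀ = ℰ ∪ {∅, S} = { {  }, { b, d, f }, { d, e, f }, S }.
Iteration 1 adds 3:
  { a, b, c }  = { d, e, f }ᶜ
  { a, c, e }  = { b, d, f }ᶜ
  { b, d, e, f }  = { b, d, f } ∪ { d, e, f }
  (now 7)
Iteration 2: +4 →
  { a, c }  = { b, d, e, f }ᶜ
  { a, b, c, e }  = { a, b, c } ∪ { a, c, e }
  { a, b, c, d, f }  = { b, d, f } ∪ { a, b, c }
  { a, c, d, e, f }  = { a, c, e } ∪ { d, e, f }
  (now 11)
Iteration 3. New:
  { b }  = { a, c, d, e, f }ᶜ
  { e }  = { a, b, c, d, f }ᶜ
  { d, f }  = { a, b, c, e }ᶜ
  (now 14)
Iteration 4 adds 2:
  { b, e }  = { b } ∪ { e }
  { a, c, d, f }  = { a, c } ∪ { d, f }
  (now 16)
Iteration 5: no new sets; the family is a σ-algebra.

Therefore σ(ℰ) = { {  }, { b }, { e }, { a, c }, { b, e }, { d, f }, { a, b, c }, { a, c, e }, { b, d, f }, { d, e, f }, { a, b, c, e }, { a, c, d, f }, { b, d, e, f }, { a, b, c, d, f }, { a, c, d, e, f }, S } (|σ(ℰ)| = 16).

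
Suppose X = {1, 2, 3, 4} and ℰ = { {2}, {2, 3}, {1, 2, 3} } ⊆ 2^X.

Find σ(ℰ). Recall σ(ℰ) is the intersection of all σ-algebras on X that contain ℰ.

σ(ℰ) (16 sets): { {}, {1}, {2}, {3}, {4}, {1, 2}, {1, 3}, {1, 4}, {2, 3}, {2, 4}, {3, 4}, {1, 2, 3}, {1, 2, 4}, {1, 3, 4}, {2, 3, 4}, X }

Check:
Begin from { {}, {2}, {2, 3}, {1, 2, 3}, X } (that is, ℰ plus ∅ and X).
Iteration 1. New:
  {4}  = {1, 2, 3}ᶜ
  {1, 4}  = {2, 3}ᶜ
  {1, 3, 4}  = {2}ᶜ
  [8 total]
Iteration 2 (3 new):
  {2, 4}  = {4} ∪ {2}
  {1, 2, 4}  = {2} ∪ {1, 4}
  {2, 3, 4}  = {4} ∪ {2, 3}
  [11 total]
Iteration 3: +3 →
  {1}  = {2, 3, 4}ᶜ
  {3}  = {1, 2, 4}ᶜ
  {1, 3}  = {2, 4}ᶜ
  [14 total]
Iteration 4 adds 2:
  {1, 2}  = {2} ∪ {1}
  {3, 4}  = {3} ∪ {4}
  [16 total]
Iteration 5: no new sets; the family is a σ-algebra.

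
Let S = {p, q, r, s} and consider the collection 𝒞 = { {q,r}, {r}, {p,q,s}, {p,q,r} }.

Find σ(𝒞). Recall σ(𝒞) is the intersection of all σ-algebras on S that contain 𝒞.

σ(𝒞) (16 sets): { {}, {p}, {q}, {r}, {s}, {p,q}, {p,r}, {p,s}, {q,r}, {q,s}, {r,s}, {p,q,r}, {p,q,s}, {p,r,s}, {q,r,s}, S }

Working:
Seed the family with 𝒞 together with ∅ and S: { {}, {r}, {q,r}, {p,q,r}, {p,q,s}, S }.
Round 1 (2 new):
  {s}  = {p,q,r}ᶜ
  {p,s}  = {q,r}ᶜ
  |family| = 8
Round 2. New:
  {r,s}  = {s} ∪ {r}
  {p,r,s}  = {r} ∪ {p,s}
  {q,r,s}  = {s} ∪ {q,r}
  |family| = 11
Round 3 adds 3:
  {p}  = {q,r,s}ᶜ
  {q}  = {p,r,s}ᶜ
  {p,q}  = {r,s}ᶜ
  |family| = 14
Round 4: +2 →
  {p,r}  = {r} ∪ {p}
  {q,s}  = {s} ∪ {q}
  |family| = 16
Round 5: no new sets; the family is a σ-algebra.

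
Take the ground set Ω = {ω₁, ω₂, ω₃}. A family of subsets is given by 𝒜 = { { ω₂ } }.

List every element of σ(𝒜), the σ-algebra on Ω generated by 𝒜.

Begin from { ∅, { ω₂ }, Ω } (that is, 𝒜 plus ∅ and Ω).
Iteration 1. New:
  { ω₁, ω₃ }  = ᶜ of { ω₂ }
  — 4 sets.
After Iteration 2 the family is unchanged; done.

Hence σ(𝒜) has 4 members: { ∅, { ω₂ }, { ω₁, ω₃ }, Ω }.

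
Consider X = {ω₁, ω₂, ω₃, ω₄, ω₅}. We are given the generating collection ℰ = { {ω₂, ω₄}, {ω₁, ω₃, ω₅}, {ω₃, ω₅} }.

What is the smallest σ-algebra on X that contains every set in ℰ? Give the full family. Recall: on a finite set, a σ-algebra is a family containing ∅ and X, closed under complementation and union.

Start: ℰ ∪ {∅, X} = { ∅, {ω₂, ω₄}, {ω₃, ω₅}, {ω₁, ω₃, ω₅}, X }.
Iteration 1 (2 new):
  {ω₁, ω₂, ω₄}  = ᶜ of {ω₃, ω₅}
  {ω₂, ω₃, ω₄, ω₅}  = {ω₃, ω₅} ∪ {ω₂, ω₄}
  [7 total]
Iteration 2 (1 new):
  {ω₁}  = ᶜ of {ω₂, ω₃, ω₄, ω₅}
  [8 total]
Iteration 3: closed — nothing new.

|σ(ℰ)| = 8.  σ(ℰ) = { ∅, {ω₁}, {ω₂, ω₄}, {ω₃, ω₅}, {ω₁, ω₂, ω₄}, {ω₁, ω₃, ω₅}, {ω₂, ω₃, ω₄, ω₅}, X }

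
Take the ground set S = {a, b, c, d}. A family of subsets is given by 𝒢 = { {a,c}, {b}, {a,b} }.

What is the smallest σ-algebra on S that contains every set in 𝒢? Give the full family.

Begin from { {}, {b}, {a,b}, {a,c}, S } (that is, 𝒢 plus ∅ and S).
Round 1: 4 new —
  {b,d}  = ᶜ of {a,c}
  {c,d}  = ᶜ of {a,b}
  {a,b,c}  = {a,b} ∪ {a,c}
  {a,c,d}  = ᶜ of {b}
  [9 total]
Round 2 (3 new):
  {d}  = ᶜ of {a,b,c}
  {a,b,d}  = {a,b} ∪ {b,d}
  {b,c,d}  = {c,d} ∪ {b}
  [12 total]
Round 3. New:
  {a}  = ᶜ of {b,c,d}
  {c}  = ᶜ of {a,b,d}
  [14 total]
Round 4 adds 2:
  {a,d}  = {d} ∪ {a}
  {b,c}  = {c} ∪ {b}
  [16 total]
Round 5: no new sets; the family is a σ-algebra.

σ(𝒢) = { {}, {a}, {b}, {c}, {d}, {a,b}, {a,c}, {a,d}, {b,c}, {b,d}, {c,d}, {a,b,c}, {a,b,d}, {a,c,d}, {b,c,d}, S }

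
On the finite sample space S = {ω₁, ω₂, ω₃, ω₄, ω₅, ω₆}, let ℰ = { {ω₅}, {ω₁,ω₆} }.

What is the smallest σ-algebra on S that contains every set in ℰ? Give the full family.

σ(ℰ) = { ∅, {ω₅}, {ω₁,ω₆}, {ω₁,ω₅,ω₆}, {ω₂,ω₃,ω₄}, {ω₂,ω₃,ω₄,ω₅}, {ω₁,ω₂,ω₃,ω₄,ω₆}, S }

Trace:
Begin from { ∅, {ω₅}, {ω₁,ω₆}, S } (that is, ℰ plus ∅ and S).
Step 1: +3 →
  {ω₁,ω₅,ω₆}  = {ω₅} ∪ {ω₁,ω₆}
  {ω₂,ω₃,ω₄,ω₅}  = {ω₁,ω₆}ᶜ
  {ω₁,ω₂,ω₃,ω₄,ω₆}  = {ω₅}ᶜ
  [7 total]
Step 2: +1 →
  {ω₂,ω₃,ω₄}  = {ω₁,ω₅,ω₆}ᶜ
  [8 total]
After Step 3 the family is unchanged; done.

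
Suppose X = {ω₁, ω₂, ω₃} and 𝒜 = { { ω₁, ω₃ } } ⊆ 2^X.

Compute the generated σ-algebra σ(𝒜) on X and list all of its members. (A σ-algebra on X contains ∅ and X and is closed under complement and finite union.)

σ(𝒜) = { ∅, { ω₂ }, { ω₁, ω₃ }, X }

Trace:
Begin from { ∅, { ω₁, ω₃ }, X } (that is, 𝒜 plus ∅ and X).
Round 1: +1 →
  { ω₂ }  = complement { ω₁, ω₃ }
  (now 4)
Round 2: closed — nothing new.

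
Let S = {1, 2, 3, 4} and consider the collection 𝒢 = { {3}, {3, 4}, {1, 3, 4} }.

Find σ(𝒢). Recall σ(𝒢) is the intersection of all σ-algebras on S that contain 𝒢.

|σ(𝒢)| = 16.  σ(𝒢) = { {}, {1}, {2}, {3}, {4}, {1, 2}, {1, 3}, {1, 4}, {2, 3}, {2, 4}, {3, 4}, {1, 2, 3}, {1, 2, 4}, {1, 3, 4}, {2, 3, 4}, S }

Derivation:
Start: 𝒢 ∪ {∅, S} = { {}, {3}, {3, 4}, {1, 3, 4}, S }.
Round 1: +3 →
  {2}  = complement {1, 3, 4}
  {1, 2}  = complement {3, 4}
  {1, 2, 4}  = complement {3}
Round 2. New:
  {2, 3}  = {3} ∪ {2}
  {1, 2, 3}  = {3} ∪ {1, 2}
  {2, 3, 4}  = {2} ∪ {3, 4}
Round 3 adds 3:
  {1}  = complement {2, 3, 4}
  {4}  = complement {1, 2, 3}
  {1, 4}  = complement {2, 3}
Round 4: 2 new —
  {1, 3}  = {3} ∪ {1}
  {2, 4}  = {4} ∪ {2}
Round 5: closed — nothing new.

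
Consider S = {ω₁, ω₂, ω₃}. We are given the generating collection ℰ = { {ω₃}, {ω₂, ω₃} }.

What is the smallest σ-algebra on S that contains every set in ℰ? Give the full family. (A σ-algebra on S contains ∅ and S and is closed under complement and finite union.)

Initial family (4 sets): { {}, {ω₃}, {ω₂, ω₃}, S }.
Iteration 1 adds 2:
  {ω₁}  = complement {ω₂, ω₃}
  {ω₁, ω₂}  = complement {ω₃}
  — 6 sets.
Iteration 2: 1 new —
  {ω₁, ω₃}  = {ω₃} ∪ {ω₁}
  — 7 sets.
Iteration 3: 1 new —
  {ω₂}  = complement {ω₁, ω₃}
  — 8 sets.
After Iteration 4 the family is unchanged; done.

|σ(ℰ)| = 8.  σ(ℰ) = { {}, {ω₁}, {ω₂}, {ω₃}, {ω₁, ω₂}, {ω₁, ω₃}, {ω₂, ω₃}, S }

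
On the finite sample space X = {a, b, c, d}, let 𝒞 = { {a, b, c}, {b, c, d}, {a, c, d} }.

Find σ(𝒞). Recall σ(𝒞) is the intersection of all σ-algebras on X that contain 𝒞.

Begin from { {}, {a, b, c}, {a, c, d}, {b, c, d}, X } (that is, 𝒞 plus ∅ and X).
Round 1: +3 →
  {a}  = X∖{b, c, d}
  {b}  = X∖{a, c, d}
  {d}  = X∖{a, b, c}
  |family| = 8
Round 2 adds 3:
  {a, b}  = {b} ∪ {a}
  {a, d}  = {d} ∪ {a}
  {b, d}  = {d} ∪ {b}
  |family| = 11
Round 3 (4 new):
  {a, c}  = X∖{b, d}
  {b, c}  = X∖{a, d}
  {c, d}  = X∖{a, b}
  {a, b, d}  = {a, d} ∪ {a, b}
  |family| = 15
Round 4: +1 →
  {c}  = X∖{a, b, d}
  |family| = 16
Round 5 adds nothing — fixpoint reached.

σ(𝒞) = { {}, {a}, {b}, {c}, {d}, {a, b}, {a, c}, {a, d}, {b, c}, {b, d}, {c, d}, {a, b, c}, {a, b, d}, {a, c, d}, {b, c, d}, X }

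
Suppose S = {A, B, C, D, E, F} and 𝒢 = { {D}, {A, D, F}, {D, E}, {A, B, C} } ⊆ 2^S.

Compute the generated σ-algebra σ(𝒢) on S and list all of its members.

Begin from { {}, {D}, {D, E}, {A, B, C}, {A, D, F}, S } (that is, 𝒢 plus ∅ and S).
Iteration 1 adds 8:
  {B, C, E}  = ᶜ of {A, D, F}
  {D, E, F}  = ᶜ of {A, B, C}
  {A, B, C, D}  = {A, B, C} ∪ {D}
  {A, B, C, F}  = ᶜ of {D, E}
  {A, D, E, F}  = {D, E} ∪ {A, D, F}
  {A, B, C, D, E}  = {D, E} ∪ {A, B, C}
  {A, B, C, D, F}  = {A, B, C} ∪ {A, D, F}
  {A, B, C, E, F}  = ᶜ of {D}
  — 14 sets.
Iteration 2: +7 →
  {E}  = ᶜ of {A, B, C, D, F}
  {F}  = ᶜ of {A, B, C, D, E}
  {B, C}  = ᶜ of {A, D, E, F}
  {E, F}  = ᶜ of {A, B, C, D}
  {A, B, C, E}  = {A, B, C} ∪ {B, C, E}
  {B, C, D, E}  = {D, E} ∪ {B, C, E}
  {B, C, D, E, F}  = {B, C, E} ∪ {D, E, F}
  — 21 sets.
Iteration 3 adds 6:
  {A}  = ᶜ of {B, C, D, E, F}
  {A, F}  = ᶜ of {B, C, D, E}
  {D, F}  = ᶜ of {A, B, C, E}
  {B, C, D}  = {B, C} ∪ {D}
  {B, C, F}  = {F} ∪ {B, C}
  {B, C, E, F}  = {E, F} ∪ {B, C, E}
  — 27 sets.
Iteration 4 adds 5:
  {A, D}  = ᶜ of {B, C, E, F}
  {A, E}  = {A} ∪ {E}
  {A, D, E}  = ᶜ of {B, C, F}
  {A, E, F}  = ᶜ of {B, C, D}
  {B, C, D, F}  = {B, C, D} ∪ {B, C, F}
  — 32 sets.
Iteration 5: already closed under ᶜ and ∪.

Therefore σ(𝒢) = { {}, {A}, {D}, {E}, {F}, {A, D}, {A, E}, {A, F}, {B, C}, {D, E}, {D, F}, {E, F}, {A, B, C}, {A, D, E}, {A, D, F}, {A, E, F}, {B, C, D}, {B, C, E}, {B, C, F}, {D, E, F}, {A, B, C, D}, {A, B, C, E}, {A, B, C, F}, {A, D, E, F}, {B, C, D, E}, {B, C, D, F}, {B, C, E, F}, {A, B, C, D, E}, {A, B, C, D, F}, {A, B, C, E, F}, {B, C, D, E, F}, S } (|σ(𝒢)| = 32).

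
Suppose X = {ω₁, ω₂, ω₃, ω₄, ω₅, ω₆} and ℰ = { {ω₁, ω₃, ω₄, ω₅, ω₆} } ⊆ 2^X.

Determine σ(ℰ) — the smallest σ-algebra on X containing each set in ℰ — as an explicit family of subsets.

Answer: σ(ℰ) = { ∅, {ω₂}, {ω₁, ω₃, ω₄, ω₅, ω₆}, X }

Derivation:
Start: ℰ ∪ {∅, X} = { ∅, {ω₁, ω₃, ω₄, ω₅, ω₆}, X }.
Pass 1: 1 new —
  {ω₂}  = X∖{ω₁, ω₃, ω₄, ω₅, ω₆}
  (now 4)
Pass 2: already closed under ᶜ and ∪.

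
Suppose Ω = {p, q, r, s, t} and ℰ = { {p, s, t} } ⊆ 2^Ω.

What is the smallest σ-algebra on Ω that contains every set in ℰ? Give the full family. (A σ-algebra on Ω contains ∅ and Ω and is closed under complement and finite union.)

σ(ℰ) (4 sets): { {}, {q, r}, {p, s, t}, Ω }

Check:
Begin from { {}, {p, s, t}, Ω } (that is, ℰ plus ∅ and Ω).
Round 1 (1 new):
  {q, r}  = {p, s, t}ᶜ
  |family| = 4
Round 2 adds nothing — fixpoint reached.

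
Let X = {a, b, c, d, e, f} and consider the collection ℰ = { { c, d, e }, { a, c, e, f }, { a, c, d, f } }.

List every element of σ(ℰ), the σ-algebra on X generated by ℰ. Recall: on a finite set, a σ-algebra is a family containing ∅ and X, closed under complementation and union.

σ(ℰ) (32 sets): { ∅, { b }, { c }, { d }, { e }, { a, f }, { b, c }, { b, d }, { b, e }, { c, d }, { c, e }, { d, e }, { a, b, f }, { a, c, f }, { a, d, f }, { a, e, f }, { b, c, d }, { b, c, e }, { b, d, e }, { c, d, e }, { a, b, c, f }, { a, b, d, f }, { a, b, e, f }, { a, c, d, f }, { a, c, e, f }, { a, d, e, f }, { b, c, d, e }, { a, b, c, d, f }, { a, b, c, e, f }, { a, b, d, e, f }, { a, c, d, e, f }, X }

Check:
Initial family (5 sets): { ∅, { c, d, e }, { a, c, d, f }, { a, c, e, f }, X }.
Round 1. New:
  { b, d }  = ᶜ of { a, c, e, f }
  { b, e }  = ᶜ of { a, c, d, f }
  { a, b, f }  = ᶜ of { c, d, e }
  { a, c, d, e, f }  = { a, c, e, f } ∪ { c, d, e }
  [9 total]
Round 2 (7 new):
  { b }  = ᶜ of { a, c, d, e, f }
  { b, d, e }  = { b, e } ∪ { b, d }
  { a, b, d, f }  = { a, b, f } ∪ { b, d }
  { a, b, e, f }  = { b, e } ∪ { a, b, f }
  { b, c, d, e }  = { b, e } ∪ { c, d, e }
  { a, b, c, d, f }  = { a, c, d, f } ∪ { a, b, f }
  { a, b, c, e, f }  = { a, c, e, f } ∪ { b, e }
  [16 total]
Round 3. New:
  { d }  = ᶜ of { a, b, c, e, f }
  { e }  = ᶜ of { a, b, c, d, f }
  { a, f }  = ᶜ of { b, c, d, e }
  { c, d }  = ᶜ of { a, b, e, f }
  { c, e }  = ᶜ of { a, b, d, f }
  { a, c, f }  = ᶜ of { b, d, e }
  { a, b, d, e, f }  = { b, e } ∪ { a, b, d, f }
  [23 total]
Round 4 adds 7:
  { c }  = ᶜ of { a, b, d, e, f }
  { d, e }  = { e } ∪ { d }
  { a, d, f }  = { a, f } ∪ { d }
  { a, e, f }  = { a, f } ∪ { e }
  { b, c, d }  = { c, d } ∪ { b }
  { b, c, e }  = { b, e } ∪ { c, e }
  { a, b, c, f }  = { a, c, f } ∪ { b }
  [30 total]
Round 5 adds 2:
  { b, c }  = { b } ∪ { c }
  { a, d, e, f }  = { a, f } ∪ { d, e }
  [32 total]
Round 6: no new sets; the family is a σ-algebra.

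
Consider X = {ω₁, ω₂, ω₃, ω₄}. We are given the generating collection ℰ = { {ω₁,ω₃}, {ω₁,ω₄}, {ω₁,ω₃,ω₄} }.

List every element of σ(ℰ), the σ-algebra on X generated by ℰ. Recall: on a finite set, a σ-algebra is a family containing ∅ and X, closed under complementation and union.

Take S₀ = ℰ ∪ {∅, X} = { {}, {ω₁,ω₃}, {ω₁,ω₄}, {ω₁,ω₃,ω₄}, X }.
Pass 1: 3 new —
  {ω₂}  = X∖{ω₁,ω₃,ω₄}
  {ω₂,ω₃}  = X∖{ω₁,ω₄}
  {ω₂,ω₄}  = X∖{ω₁,ω₃}
Pass 2: +3 →
  {ω₁,ω₂,ω₃}  = {ω₂} ∪ {ω₁,ω₃}
  {ω₁,ω₂,ω₄}  = {ω₂} ∪ {ω₁,ω₄}
  {ω₂,ω₃,ω₄}  = {ω₂,ω₃} ∪ {ω₂,ω₄}
Pass 3 adds 3:
  {ω₁}  = X∖{ω₂,ω₃,ω₄}
  {ω₃}  = X∖{ω₁,ω₂,ω₄}
  {ω₄}  = X∖{ω₁,ω₂,ω₃}
Pass 4 (2 new):
  {ω₁,ω₂}  = {ω₂} ∪ {ω₁}
  {ω₃,ω₄}  = {ω₃} ∪ {ω₄}
Pass 5 adds nothing — fixpoint reached.

Therefore σ(ℰ) = { {}, {ω₁}, {ω₂}, {ω₃}, {ω₄}, {ω₁,ω₂}, {ω₁,ω₃}, {ω₁,ω₄}, {ω₂,ω₃}, {ω₂,ω₄}, {ω₃,ω₄}, {ω₁,ω₂,ω₃}, {ω₁,ω₂,ω₄}, {ω₁,ω₃,ω₄}, {ω₂,ω₃,ω₄}, X } (|σ(ℰ)| = 16).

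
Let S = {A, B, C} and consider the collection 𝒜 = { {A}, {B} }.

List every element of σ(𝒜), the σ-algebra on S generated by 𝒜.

Seed the family with 𝒜 together with ∅ and S: { {}, {A}, {B}, S }.
Iteration 1: 3 new —
  {A, B}  = {A} ∪ {B}
  {A, C}  = complement {B}
  {B, C}  = complement {A}
  |family| = 7
Iteration 2 (1 new):
  {C}  = complement {A, B}
  |family| = 8
Iteration 3: closed — nothing new.

Therefore σ(𝒜) = { {}, {A}, {B}, {C}, {A, B}, {A, C}, {B, C}, S } (|σ(𝒜)| = 8).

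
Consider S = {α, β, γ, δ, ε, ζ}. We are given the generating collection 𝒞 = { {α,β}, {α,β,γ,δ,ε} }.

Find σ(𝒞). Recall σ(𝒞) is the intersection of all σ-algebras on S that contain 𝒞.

Take S₀ = 𝒞 ∪ {∅, S} = { {}, {α,β}, {α,β,γ,δ,ε}, S }.
Step 1: +2 →
  {ζ}  = ᶜ of {α,β,γ,δ,ε}
  {γ,δ,ε,ζ}  = ᶜ of {α,β}
  |family| = 6
Step 2 adds 1:
  {α,β,ζ}  = {α,β} ∪ {ζ}
  |family| = 7
Step 3 adds 1:
  {γ,δ,ε}  = ᶜ of {α,β,ζ}
  |family| = 8
Step 4: closed — nothing new.

σ(𝒞) = { {}, {ζ}, {α,β}, {α,β,ζ}, {γ,δ,ε}, {γ,δ,ε,ζ}, {α,β,γ,δ,ε}, S }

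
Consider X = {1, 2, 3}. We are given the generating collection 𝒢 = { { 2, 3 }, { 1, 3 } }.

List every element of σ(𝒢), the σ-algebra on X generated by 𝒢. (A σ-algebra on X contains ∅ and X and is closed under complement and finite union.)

Answer: σ(𝒢) = { {  }, { 1 }, { 2 }, { 3 }, { 1, 2 }, { 1, 3 }, { 2, 3 }, X }

Check:
Start: 𝒢 ∪ {∅, X} = { {  }, { 1, 3 }, { 2, 3 }, X }.
Round 1: +2 →
  { 1 }  = ᶜ of { 2, 3 }
  { 2 }  = ᶜ of { 1, 3 }
  (now 6)
Round 2: +1 →
  { 1, 2 }  = { 2 } ∪ { 1 }
  (now 7)
Round 3: +1 →
  { 3 }  = ᶜ of { 1, 2 }
  (now 8)
Round 4: closed — nothing new.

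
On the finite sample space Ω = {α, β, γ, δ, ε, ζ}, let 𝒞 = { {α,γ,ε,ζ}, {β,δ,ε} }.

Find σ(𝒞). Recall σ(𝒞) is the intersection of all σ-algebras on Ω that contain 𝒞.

Initial family (4 sets): { {}, {β,δ,ε}, {α,γ,ε,ζ}, Ω }.
Step 1 (2 new):
  {β,δ}  = {α,γ,ε,ζ}ᶜ
  {α,γ,ζ}  = {β,δ,ε}ᶜ
  (now 6)
Step 2 adds 1:
  {α,β,γ,δ,ζ}  = {α,γ,ζ} ∪ {β,δ}
  (now 7)
Step 3 adds 1:
  {ε}  = {α,β,γ,δ,ζ}ᶜ
  (now 8)
After Step 4 the family is unchanged; done.

Hence σ(𝒞) has 8 members: { {}, {ε}, {β,δ}, {α,γ,ζ}, {β,δ,ε}, {α,γ,ε,ζ}, {α,β,γ,δ,ζ}, Ω }.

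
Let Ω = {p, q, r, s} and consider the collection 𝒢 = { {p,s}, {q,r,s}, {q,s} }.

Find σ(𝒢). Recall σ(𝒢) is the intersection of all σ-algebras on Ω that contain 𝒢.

Initial family (5 sets): { ∅, {p,s}, {q,s}, {q,r,s}, Ω }.
Step 1 (4 new):
  {p}  = Ω∖{q,r,s}
  {p,r}  = Ω∖{q,s}
  {q,r}  = Ω∖{p,s}
  {p,q,s}  = {p,s} ∪ {q,s}
  — 9 sets.
Step 2: 3 new —
  {r}  = Ω∖{p,q,s}
  {p,q,r}  = {q,r} ∪ {p,r}
  {p,r,s}  = {p,s} ∪ {p,r}
  — 12 sets.
Step 3: +2 →
  {q}  = Ω∖{p,r,s}
  {s}  = Ω∖{p,q,r}
  — 14 sets.
Step 4: 2 new —
  {p,q}  = {q} ∪ {p}
  {r,s}  = {r} ∪ {s}
  — 16 sets.
After Step 5 the family is unchanged; done.

|σ(𝒢)| = 16.  σ(𝒢) = { ∅, {p}, {q}, {r}, {s}, {p,q}, {p,r}, {p,s}, {q,r}, {q,s}, {r,s}, {p,q,r}, {p,q,s}, {p,r,s}, {q,r,s}, Ω }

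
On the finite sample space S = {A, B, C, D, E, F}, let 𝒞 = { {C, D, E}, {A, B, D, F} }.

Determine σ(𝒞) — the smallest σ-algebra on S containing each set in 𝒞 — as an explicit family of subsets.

Initial family (4 sets): { {}, {C, D, E}, {A, B, D, F}, S }.
Iteration 1 adds 2:
  {C, E}  = S∖{A, B, D, F}
  {A, B, F}  = S∖{C, D, E}
  |family| = 6
Iteration 2: 1 new —
  {A, B, C, E, F}  = {C, E} ∪ {A, B, F}
  |family| = 7
Iteration 3: 1 new —
  {D}  = S∖{A, B, C, E, F}
  |family| = 8
Iteration 4: stable.

Hence σ(𝒞) has 8 members: { {}, {D}, {C, E}, {A, B, F}, {C, D, E}, {A, B, D, F}, {A, B, C, E, F}, S }.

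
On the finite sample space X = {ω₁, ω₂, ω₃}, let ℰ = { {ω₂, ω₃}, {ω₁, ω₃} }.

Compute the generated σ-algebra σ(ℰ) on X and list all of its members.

|σ(ℰ)| = 8.  σ(ℰ) = { ∅, {ω₁}, {ω₂}, {ω₃}, {ω₁, ω₂}, {ω₁, ω₃}, {ω₂, ω₃}, X }

Derivation:
Seed the family with ℰ together with ∅ and X: { ∅, {ω₁, ω₃}, {ω₂, ω₃}, X }.
Pass 1 (2 new):
  {ω₁}  = X∖{ω₂, ω₃}
  {ω₂}  = X∖{ω₁, ω₃}
  (now 6)
Pass 2 adds 1:
  {ω₁, ω₂}  = {ω₂} ∪ {ω₁}
  (now 7)
Pass 3: +1 →
  {ω₃}  = X∖{ω₁, ω₂}
  (now 8)
Pass 4: closed — nothing new.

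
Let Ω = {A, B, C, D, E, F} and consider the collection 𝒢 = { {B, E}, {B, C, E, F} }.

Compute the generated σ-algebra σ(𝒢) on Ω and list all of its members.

σ(𝒢) (8 sets): { {}, {A, D}, {B, E}, {C, F}, {A, B, D, E}, {A, C, D, F}, {B, C, E, F}, Ω }

Derivation:
Start: 𝒢 ∪ {∅, Ω} = { {}, {B, E}, {B, C, E, F}, Ω }.
Iteration 1. New:
  {A, D}  = ᶜ of {B, C, E, F}
  {A, C, D, F}  = ᶜ of {B, E}
  — 6 sets.
Iteration 2 (1 new):
  {A, B, D, E}  = {B, E} ∪ {A, D}
  — 7 sets.
Iteration 3. New:
  {C, F}  = ᶜ of {A, B, D, E}
  — 8 sets.
Iteration 4: already closed under ᶜ and ∪.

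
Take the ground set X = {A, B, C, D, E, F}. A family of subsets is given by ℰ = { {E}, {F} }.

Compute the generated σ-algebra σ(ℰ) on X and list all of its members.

Answer: σ(ℰ) = { ∅, {E}, {F}, {E, F}, {A, B, C, D}, {A, B, C, D, E}, {A, B, C, D, F}, X }

Working:
Start: ℰ ∪ {∅, X} = { ∅, {E}, {F}, X }.
Round 1: 3 new —
  {E, F}  = {E} ∪ {F}
  {A, B, C, D, E}  = ᶜ of {F}
  {A, B, C, D, F}  = ᶜ of {E}
Round 2. New:
  {A, B, C, D}  = ᶜ of {E, F}
Round 3: no new sets; the family is a σ-algebra.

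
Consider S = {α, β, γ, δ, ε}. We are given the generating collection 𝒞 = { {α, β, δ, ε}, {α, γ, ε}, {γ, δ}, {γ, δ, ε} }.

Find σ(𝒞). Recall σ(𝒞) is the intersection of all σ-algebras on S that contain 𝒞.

σ(𝒞) = { ∅, {α}, {β}, {γ}, {δ}, {ε}, {α, β}, {α, γ}, {α, δ}, {α, ε}, {β, γ}, {β, δ}, {β, ε}, {γ, δ}, {γ, ε}, {δ, ε}, {α, β, γ}, {α, β, δ}, {α, β, ε}, {α, γ, δ}, {α, γ, ε}, {α, δ, ε}, {β, γ, δ}, {β, γ, ε}, {β, δ, ε}, {γ, δ, ε}, {α, β, γ, δ}, {α, β, γ, ε}, {α, β, δ, ε}, {α, γ, δ, ε}, {β, γ, δ, ε}, S }

Derivation:
Seed the family with 𝒞 together with ∅ and S: { ∅, {γ, δ}, {α, γ, ε}, {γ, δ, ε}, {α, β, δ, ε}, S }.
Round 1: 5 new —
  {γ}  = complement {α, β, δ, ε}
  {α, β}  = complement {γ, δ, ε}
  {β, δ}  = complement {α, γ, ε}
  {α, β, ε}  = complement {γ, δ}
  {α, γ, δ, ε}  = {γ, δ, ε} ∪ {α, γ, ε}
  (now 11)
Round 2: +7 →
  {β}  = complement {α, γ, δ, ε}
  {α, β, γ}  = {α, β} ∪ {γ}
  {α, β, δ}  = {α, β} ∪ {β, δ}
  {β, γ, δ}  = {γ, δ} ∪ {β, δ}
  {α, β, γ, δ}  = {γ, δ} ∪ {α, β}
  {α, β, γ, ε}  = {α, β} ∪ {α, γ, ε}
  {β, γ, δ, ε}  = {γ, δ, ε} ∪ {β, δ}
  (now 18)
Round 3: +7 →
  {α}  = complement {β, γ, δ, ε}
  {δ}  = complement {α, β, γ, ε}
  {ε}  = complement {α, β, γ, δ}
  {α, ε}  = complement {β, γ, δ}
  {β, γ}  = {γ} ∪ {β}
  {γ, ε}  = complement {α, β, δ}
  {δ, ε}  = complement {α, β, γ}
  (now 25)
Round 4 (7 new):
  {α, γ}  = {γ} ∪ {α}
  {α, δ}  = {δ} ∪ {α}
  {β, ε}  = {β} ∪ {ε}
  {α, γ, δ}  = {γ, δ} ∪ {α}
  {α, δ, ε}  = complement {β, γ}
  {β, γ, ε}  = {β} ∪ {γ, ε}
  {β, δ, ε}  = {β} ∪ {δ, ε}
  (now 32)
Round 5 adds nothing — fixpoint reached.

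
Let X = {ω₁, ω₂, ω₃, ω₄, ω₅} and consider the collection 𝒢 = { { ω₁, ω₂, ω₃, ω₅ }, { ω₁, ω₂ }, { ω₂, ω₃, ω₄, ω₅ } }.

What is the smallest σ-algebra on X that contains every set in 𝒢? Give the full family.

Take S₀ = 𝒢 ∪ {∅, X} = { {}, { ω₁, ω₂ }, { ω₁, ω₂, ω₃, ω₅ }, { ω₂, ω₃, ω₄, ω₅ }, X }.
Pass 1: 3 new —
  { ω₁ }  = complement { ω₂, ω₃, ω₄, ω₅ }
  { ω₄ }  = complement { ω₁, ω₂, ω₃, ω₅ }
  { ω₃, ω₄, ω₅ }  = complement { ω₁, ω₂ }
  |family| = 8
Pass 2: 3 new —
  { ω₁, ω₄ }  = { ω₄ } ∪ { ω₁ }
  { ω₁, ω₂, ω₄ }  = { ω₄ } ∪ { ω₁, ω₂ }
  { ω₁, ω₃, ω₄, ω₅ }  = { ω₃, ω₄, ω₅ } ∪ { ω₁ }
  |family| = 11
Pass 3: +3 →
  { ω₂ }  = complement { ω₁, ω₃, ω₄, ω₅ }
  { ω₃, ω₅ }  = complement { ω₁, ω₂, ω₄ }
  { ω₂, ω₃, ω₅ }  = complement { ω₁, ω₄ }
  |family| = 14
Pass 4: 2 new —
  { ω₂, ω₄ }  = { ω₄ } ∪ { ω₂ }
  { ω₁, ω₃, ω₅ }  = { ω₃, ω₅ } ∪ { ω₁ }
  |family| = 16
Pass 5: closed — nothing new.

Hence σ(𝒢) has 16 members: { {}, { ω₁ }, { ω₂ }, { ω₄ }, { ω₁, ω₂ }, { ω₁, ω₄ }, { ω₂, ω₄ }, { ω₃, ω₅ }, { ω₁, ω₂, ω₄ }, { ω₁, ω₃, ω₅ }, { ω₂, ω₃, ω₅ }, { ω₃, ω₄, ω₅ }, { ω₁, ω₂, ω₃, ω₅ }, { ω₁, ω₃, ω₄, ω₅ }, { ω₂, ω₃, ω₄, ω₅ }, X }.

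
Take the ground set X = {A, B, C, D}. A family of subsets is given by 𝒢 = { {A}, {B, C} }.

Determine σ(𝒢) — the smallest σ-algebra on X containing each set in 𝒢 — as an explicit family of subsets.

Begin from { ∅, {A}, {B, C}, X } (that is, 𝒢 plus ∅ and X).
Step 1. New:
  {A, D}  = {B, C}ᶜ
  {A, B, C}  = {B, C} ∪ {A}
  {B, C, D}  = {A}ᶜ
  |family| = 7
Step 2: 1 new —
  {D}  = {A, B, C}ᶜ
  |family| = 8
Step 3: stable.

σ(𝒢) = { ∅, {A}, {D}, {A, D}, {B, C}, {A, B, C}, {B, C, D}, X }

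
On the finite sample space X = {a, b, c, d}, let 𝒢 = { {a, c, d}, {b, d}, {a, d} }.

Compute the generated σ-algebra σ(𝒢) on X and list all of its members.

Start: 𝒢 ∪ {∅, X} = { {}, {a, d}, {b, d}, {a, c, d}, X }.
Round 1: +4 →
  {b}  = {a, c, d}ᶜ
  {a, c}  = {b, d}ᶜ
  {b, c}  = {a, d}ᶜ
  {a, b, d}  = {a, d} ∪ {b, d}
  — 9 sets.
Round 2 (3 new):
  {c}  = {a, b, d}ᶜ
  {a, b, c}  = {b} ∪ {a, c}
  {b, c, d}  = {b, c} ∪ {b, d}
  — 12 sets.
Round 3: 2 new —
  {a}  = {b, c, d}ᶜ
  {d}  = {a, b, c}ᶜ
  — 14 sets.
Round 4. New:
  {a, b}  = {b} ∪ {a}
  {c, d}  = {c} ∪ {d}
  — 16 sets.
Round 5: no new sets; the family is a σ-algebra.

σ(𝒢) = { {}, {a}, {b}, {c}, {d}, {a, b}, {a, c}, {a, d}, {b, c}, {b, d}, {c, d}, {a, b, c}, {a, b, d}, {a, c, d}, {b, c, d}, X }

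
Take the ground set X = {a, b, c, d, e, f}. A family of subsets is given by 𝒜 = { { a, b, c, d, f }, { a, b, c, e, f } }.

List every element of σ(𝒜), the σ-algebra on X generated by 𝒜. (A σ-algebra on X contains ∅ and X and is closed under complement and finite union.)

|σ(𝒜)| = 8.  σ(𝒜) = { ∅, { d }, { e }, { d, e }, { a, b, c, f }, { a, b, c, d, f }, { a, b, c, e, f }, X }

Trace:
Seed the family with 𝒜 together with ∅ and X: { ∅, { a, b, c, d, f }, { a, b, c, e, f }, X }.
Iteration 1 adds 2:
  { d }  = X∖{ a, b, c, e, f }
  { e }  = X∖{ a, b, c, d, f }
  — 6 sets.
Iteration 2. New:
  { d, e }  = { d } ∪ { e }
  — 7 sets.
Iteration 3. New:
  { a, b, c, f }  = X∖{ d, e }
  — 8 sets.
Iteration 4: closed — nothing new.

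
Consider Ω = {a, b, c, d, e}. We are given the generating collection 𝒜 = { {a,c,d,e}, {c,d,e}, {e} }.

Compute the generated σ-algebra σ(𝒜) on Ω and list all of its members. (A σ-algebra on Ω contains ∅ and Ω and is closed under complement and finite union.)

σ(𝒜) (16 sets): { {}, {a}, {b}, {e}, {a,b}, {a,e}, {b,e}, {c,d}, {a,b,e}, {a,c,d}, {b,c,d}, {c,d,e}, {a,b,c,d}, {a,c,d,e}, {b,c,d,e}, Ω }

Working:
Seed the family with 𝒜 together with ∅ and Ω: { {}, {e}, {c,d,e}, {a,c,d,e}, Ω }.
Iteration 1: 3 new —
  {b}  = ᶜ of {a,c,d,e}
  {a,b}  = ᶜ of {c,d,e}
  {a,b,c,d}  = ᶜ of {e}
Iteration 2 (3 new):
  {b,e}  = {b} ∪ {e}
  {a,b,e}  = {a,b} ∪ {e}
  {b,c,d,e}  = {b} ∪ {c,d,e}
Iteration 3. New:
  {a}  = ᶜ of {b,c,d,e}
  {c,d}  = ᶜ of {a,b,e}
  {a,c,d}  = ᶜ of {b,e}
Iteration 4 adds 2:
  {a,e}  = {e} ∪ {a}
  {b,c,d}  = {c,d} ∪ {b}
After Iteration 5 the family is unchanged; done.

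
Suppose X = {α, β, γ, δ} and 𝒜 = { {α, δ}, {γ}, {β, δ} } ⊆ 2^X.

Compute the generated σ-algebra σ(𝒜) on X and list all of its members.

Begin from { {}, {γ}, {α, δ}, {β, δ}, X } (that is, 𝒜 plus ∅ and X).
Step 1. New:
  {α, γ}  = ᶜ of {β, δ}
  {β, γ}  = ᶜ of {α, δ}
  {α, β, δ}  = ᶜ of {γ}
  {α, γ, δ}  = {γ} ∪ {α, δ}
  {β, γ, δ}  = {γ} ∪ {β, δ}
  — 10 sets.
Step 2 adds 3:
  {α}  = ᶜ of {β, γ, δ}
  {β}  = ᶜ of {α, γ, δ}
  {α, β, γ}  = {β, γ} ∪ {α, γ}
  — 13 sets.
Step 3: +2 →
  {δ}  = ᶜ of {α, β, γ}
  {α, β}  = {β} ∪ {α}
  — 15 sets.
Step 4. New:
  {γ, δ}  = ᶜ of {α, β}
  — 16 sets.
Step 5: already closed under ᶜ and ∪.

Hence σ(𝒜) has 16 members: { {}, {α}, {β}, {γ}, {δ}, {α, β}, {α, γ}, {α, δ}, {β, γ}, {β, δ}, {γ, δ}, {α, β, γ}, {α, β, δ}, {α, γ, δ}, {β, γ, δ}, X }.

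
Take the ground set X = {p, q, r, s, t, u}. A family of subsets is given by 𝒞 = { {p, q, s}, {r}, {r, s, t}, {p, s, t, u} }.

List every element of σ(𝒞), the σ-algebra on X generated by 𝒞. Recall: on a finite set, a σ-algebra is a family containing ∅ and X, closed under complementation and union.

Initial family (6 sets): { {}, {r}, {p, q, s}, {r, s, t}, {p, s, t, u}, X }.
Round 1. New:
  {q, r}  = complement {p, s, t, u}
  {p, q, u}  = complement {r, s, t}
  {r, t, u}  = complement {p, q, s}
  {p, q, r, s}  = {r} ∪ {p, q, s}
  {p, q, r, s, t}  = {r, s, t} ∪ {p, q, s}
  {p, q, s, t, u}  = complement {r}
  {p, r, s, t, u}  = {r} ∪ {p, s, t, u}
  [13 total]
Round 2. New:
  {q}  = complement {p, r, s, t, u}
  {u}  = complement {p, q, r, s, t}
  {t, u}  = complement {p, q, r, s}
  {p, q, r, u}  = {r} ∪ {p, q, u}
  {p, q, s, u}  = {p, q, s} ∪ {p, q, u}
  {q, r, s, t}  = {r, s, t} ∪ {q, r}
  {q, r, t, u}  = {q, r} ∪ {r, t, u}
  {r, s, t, u}  = {r, s, t} ∪ {r, t, u}
  {p, q, r, s, u}  = {p, q, u} ∪ {p, q, r, s}
  {p, q, r, t, u}  = {r, t, u} ∪ {p, q, u}
  [23 total]
Round 3. New:
  {s}  = complement {p, q, r, t, u}
  {t}  = complement {p, q, r, s, u}
  {p, q}  = complement {r, s, t, u}
  {p, s}  = complement {q, r, t, u}
  {p, u}  = complement {q, r, s, t}
  {q, u}  = {q} ∪ {u}
  {r, t}  = complement {p, q, s, u}
  {r, u}  = {u} ∪ {r}
  {s, t}  = complement {p, q, r, u}
  {q, r, u}  = {u} ∪ {q, r}
  {q, t, u}  = {t, u} ∪ {q}
  {p, q, t, u}  = {t, u} ∪ {p, q, u}
  {q, r, s, t, u}  = {r, s, t} ∪ {q, r, t, u}
  [36 total]
Round 4 adds 25:
  {p}  = complement {q, r, s, t, u}
  {q, s}  = {q} ∪ {s}
  {q, t}  = {q} ∪ {t}
  {r, s}  = complement {p, q, t, u}
  {s, u}  = {u} ∪ {s}
  {p, q, r}  = {p, q} ∪ {r}
  {p, q, t}  = {p, q} ∪ {t}
  {p, r, s}  = complement {q, t, u}
  {p, r, u}  = {p, u} ∪ {r}
  {p, s, t}  = complement {q, r, u}
  {p, s, u}  = {p, u} ∪ {p, s}
  {p, t, u}  = {t, u} ∪ {p, u}
  {q, r, s}  = {q, r} ∪ {s}
  {q, r, t}  = {q} ∪ {r, t}
  {q, s, t}  = {q} ∪ {s, t}
  {q, s, u}  = {q, u} ∪ {s}
  {r, s, u}  = {r, u} ∪ {s}
  {s, t, u}  = {t, u} ∪ {s, t}
  {p, q, r, t}  = {p, q} ∪ {r, t}
  {p, q, s, t}  = complement {r, u}
  {p, r, s, t}  = complement {q, u}
  {p, r, s, u}  = {p, s} ∪ {r, u}
  {p, r, t, u}  = {p, u} ∪ {r, t, u}
  {q, r, s, u}  = {q, r, u} ∪ {s}
  {q, s, t, u}  = {q, t, u} ∪ {s, t}
  [61 total]
Round 5: +3 →
  {p, r}  = complement {q, s, t, u}
  {p, t}  = complement {q, r, s, u}
  {p, r, t}  = complement {q, s, u}
  [64 total]
After Round 6 the family is unchanged; done.

σ(𝒞) = { {}, {p}, {q}, {r}, {s}, {t}, {u}, {p, q}, {p, r}, {p, s}, {p, t}, {p, u}, {q, r}, {q, s}, {q, t}, {q, u}, {r, s}, {r, t}, {r, u}, {s, t}, {s, u}, {t, u}, {p, q, r}, {p, q, s}, {p, q, t}, {p, q, u}, {p, r, s}, {p, r, t}, {p, r, u}, {p, s, t}, {p, s, u}, {p, t, u}, {q, r, s}, {q, r, t}, {q, r, u}, {q, s, t}, {q, s, u}, {q, t, u}, {r, s, t}, {r, s, u}, {r, t, u}, {s, t, u}, {p, q, r, s}, {p, q, r, t}, {p, q, r, u}, {p, q, s, t}, {p, q, s, u}, {p, q, t, u}, {p, r, s, t}, {p, r, s, u}, {p, r, t, u}, {p, s, t, u}, {q, r, s, t}, {q, r, s, u}, {q, r, t, u}, {q, s, t, u}, {r, s, t, u}, {p, q, r, s, t}, {p, q, r, s, u}, {p, q, r, t, u}, {p, q, s, t, u}, {p, r, s, t, u}, {q, r, s, t, u}, X }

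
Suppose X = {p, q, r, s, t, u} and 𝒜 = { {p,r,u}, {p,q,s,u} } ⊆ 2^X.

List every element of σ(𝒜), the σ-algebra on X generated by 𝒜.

Take S₀ = 𝒜 ∪ {∅, X} = { {}, {p,r,u}, {p,q,s,u}, X }.
Round 1. New:
  {r,t}  = X∖{p,q,s,u}
  {q,s,t}  = X∖{p,r,u}
  {p,q,r,s,u}  = {p,r,u} ∪ {p,q,s,u}
  [7 total]
Round 2: +4 →
  {t}  = X∖{p,q,r,s,u}
  {p,r,t,u}  = {p,r,u} ∪ {r,t}
  {q,r,s,t}  = {r,t} ∪ {q,s,t}
  {p,q,s,t,u}  = {p,q,s,u} ∪ {q,s,t}
  [11 total]
Round 3 adds 3:
  {r}  = X∖{p,q,s,t,u}
  {p,u}  = X∖{q,r,s,t}
  {q,s}  = X∖{p,r,t,u}
  [14 total]
Round 4 adds 2:
  {p,t,u}  = {p,u} ∪ {t}
  {q,r,s}  = {r} ∪ {q,s}
  [16 total]
After Round 5 the family is unchanged; done.

σ(𝒜) = { {}, {r}, {t}, {p,u}, {q,s}, {r,t}, {p,r,u}, {p,t,u}, {q,r,s}, {q,s,t}, {p,q,s,u}, {p,r,t,u}, {q,r,s,t}, {p,q,r,s,u}, {p,q,s,t,u}, X }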